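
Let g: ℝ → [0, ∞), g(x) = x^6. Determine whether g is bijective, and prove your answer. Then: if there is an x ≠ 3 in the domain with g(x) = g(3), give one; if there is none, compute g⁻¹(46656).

g(3) = 729 = (−3)^6 = g(−3) (since 6 is even), with 3 ≠ −3. So g is not injective, hence not bijective.
For the follow-up, such an x exists: taking x = −3 ∈ ℝ gives g(−3) = 729 = g(3) with −3 ≠ 3.

-3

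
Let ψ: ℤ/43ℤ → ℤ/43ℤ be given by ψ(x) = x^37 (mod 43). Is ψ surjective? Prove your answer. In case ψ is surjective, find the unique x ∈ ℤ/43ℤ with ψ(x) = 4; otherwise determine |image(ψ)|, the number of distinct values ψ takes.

41

Since 43 is prime, the nonzero elements of ℤ/43ℤ form a cyclic group of order 42.
As gcd(37, 42) = 1, raising to the 37th power is a bijection on this group: if a^37 ≡ b^37 then (ab^{−1})^37 = 1, and the only element of order dividing gcd(37, 42) = 1 is 1, so a = b.
With ψ(0) = 0 this makes ψ injective on all of ℤ/43ℤ, hence bijective (finite equal-size domain and codomain). In particular ψ is surjective.
Since ψ is surjective, we find the preimage of 4. The inverse of x ↦ x^37 on (ℤ/43ℤ)^× is x ↦ x^25, because 37·25 = 925 = 22·42 + 1 ≡ 1 (mod 42) and x^{42} = 1 for x ≠ 0 (Fermat). So ψ⁻¹(4) = 4^25 mod 43.
Repeated squaring mod 43: 4^1 ≡ 4, 4^2 ≡ 4² = 16, 4^4 ≡ 16² = 256 ≡ 41, 4^8 ≡ 41² = 1681 ≡ 4, 4^16 ≡ 4² = 16. Since 25 = 16 + 8 + 1, 4^25 ≡ 16·4·4: 16·4 = 64 ≡ 21, then 21·4 = 84 ≡ 41. So 4^25 ≡ 41 (mod 43).
Hence ψ⁻¹(4) = 41.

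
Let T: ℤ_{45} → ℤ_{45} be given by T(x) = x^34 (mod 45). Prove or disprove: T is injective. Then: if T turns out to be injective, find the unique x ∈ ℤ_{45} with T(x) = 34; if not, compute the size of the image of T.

12

T(2): Repeated squaring mod 45: 2^1 ≡ 2, 2^2 ≡ 2² = 4, 2^4 ≡ 4² = 16, 2^8 ≡ 16² = 256 ≡ 31, 2^16 ≡ 31² = 961 ≡ 16, 2^32 ≡ 16² = 256 ≡ 31. Since 34 = 32 + 2, 2^34 ≡ 31·4: 31·4 = 124 ≡ 34. So 2^34 ≡ 34 (mod 45).
T(7): Repeated squaring mod 45: 7^1 ≡ 7, 7^2 ≡ 7² = 49 ≡ 4, 7^4 ≡ 4² = 16, 7^8 ≡ 16² = 256 ≡ 31, 7^16 ≡ 31² = 961 ≡ 16, 7^32 ≡ 16² = 256 ≡ 31. Since 34 = 32 + 2, 7^34 ≡ 31·4: 31·4 = 124 ≡ 34. So 7^34 ≡ 34 (mod 45).
So T(2) = T(7) = 34 while 2 ≠ 7, therefore T is not injective.
Since T is not injective, we determine |image(T)|. Computing x^34 mod 45 for each x (by repeated squaring, reducing mod 45 at every step), the values T(0), T(1), …, T(44) are: 0, 1, 34, 9, 31, 40, 36, 34, 19, 36, 10, 16, 9, 4, 31, 0, 16, 19, 9, 1, 25, 36, 4, 4, 36, 25, 1, 9, 19, 16, 0, 31, 4, 9, 16, 10, 36, 19, 34, 36, 40, 31, 9, 34, 1.
The distinct values are {0, 1, 4, 9, 10, 16, 19, 25, 31, 34, 36, 40}; there are 12 of them.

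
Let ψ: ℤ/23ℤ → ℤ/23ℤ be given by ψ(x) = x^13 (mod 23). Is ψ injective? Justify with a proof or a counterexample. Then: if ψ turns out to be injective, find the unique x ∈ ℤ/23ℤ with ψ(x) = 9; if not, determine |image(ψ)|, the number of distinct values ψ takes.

Since 23 is prime, the nonzero elements of ℤ/23ℤ form a cyclic group of order 22.
As gcd(13, 22) = 1, raising to the 13th power is a bijection on this group: if s^13 ≡ t^13 then (st^{−1})^13 = 1, and the only element of order dividing gcd(13, 22) = 1 is 1, so s = t.
With ψ(0) = 0 this makes ψ injective on all of ℤ/23ℤ, hence bijective (finite equal-size domain and codomain). In particular ψ is injective.
Since ψ is injective, we find the preimage of 9. The inverse of x ↦ x^13 on (ℤ/23ℤ)^× is x ↦ x^17, because 13·17 = 221 = 10·22 + 1 ≡ 1 (mod 22) and x^{22} = 1 for x ≠ 0 (Fermat). So ψ⁻¹(9) = 9^17 mod 23.
Repeated squaring mod 23: 9^1 ≡ 9, 9^2 ≡ 9² = 81 ≡ 12, 9^4 ≡ 12² = 144 ≡ 6, 9^8 ≡ 6² = 36 ≡ 13, 9^16 ≡ 13² = 169 ≡ 8. Since 17 = 16 + 1, 9^17 ≡ 8·9: 8·9 = 72 ≡ 3. So 9^17 ≡ 3 (mod 23).
Hence ψ⁻¹(9) = 3.

3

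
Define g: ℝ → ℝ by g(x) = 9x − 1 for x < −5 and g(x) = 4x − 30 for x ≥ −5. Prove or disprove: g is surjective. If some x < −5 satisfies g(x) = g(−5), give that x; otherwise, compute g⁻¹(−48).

-49/9

Both pieces are strictly increasing (slopes 9 and 4), so each is injective on its own interval.
The left piece maps (−∞, −5) onto (−∞, −46); the right piece maps [−5, ∞) onto [−50, ∞).
The union (−∞, −46) ∪ [−50, ∞) covers ℝ, so g is surjective.
For the follow-up: the images overlap, so an x < −5 with g(x) = g(−5) exists. g(−5) = −50; solving 9x − 1 = −50 for x < −5 gives x = (−50 + 1)/9 = −49/9.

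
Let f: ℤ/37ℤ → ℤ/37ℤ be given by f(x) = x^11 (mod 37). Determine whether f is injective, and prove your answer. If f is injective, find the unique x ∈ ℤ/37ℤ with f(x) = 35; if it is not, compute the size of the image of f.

32

Since 37 is prime, the nonzero elements of ℤ/37ℤ form a cyclic group of order 36.
As gcd(11, 36) = 1, raising to the 11th power is a bijection on this group: if u^11 ≡ v^11 then (uv^{−1})^11 = 1, and the only element of order dividing gcd(11, 36) = 1 is 1, so u = v.
With f(0) = 0 this makes f injective on all of ℤ/37ℤ, hence bijective (finite equal-size domain and codomain). In particular f is injective.
Since f is injective, we find the preimage of 35. The inverse of x ↦ x^11 on (ℤ/37ℤ)^× is x ↦ x^23, because 11·23 = 253 = 7·36 + 1 ≡ 1 (mod 36) and x^{36} = 1 for x ≠ 0 (Fermat). So f⁻¹(35) = 35^23 mod 37.
Repeated squaring mod 37: 35^1 ≡ 35, 35^2 ≡ 35² = 1225 ≡ 4, 35^4 ≡ 4² = 16, 35^8 ≡ 16² = 256 ≡ 34, 35^16 ≡ 34² = 1156 ≡ 9. Since 23 = 16 + 4 + 2 + 1, 35^23 ≡ 9·16·4·35: 9·16 = 144 ≡ 33, then 33·4 = 132 ≡ 21, then 21·35 = 735 ≡ 32. So 35^23 ≡ 32 (mod 37).
Hence f⁻¹(35) = 32.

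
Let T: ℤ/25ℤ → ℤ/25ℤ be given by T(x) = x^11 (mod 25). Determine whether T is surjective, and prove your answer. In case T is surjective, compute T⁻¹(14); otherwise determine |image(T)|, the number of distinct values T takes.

T(0) = 0^11 = 0.
T(5): Repeated squaring mod 25: 5^1 ≡ 5, 5^2 ≡ 5² = 25 ≡ 0, 5^4 ≡ 0² = 0, 5^8 ≡ 0² = 0. Since 11 = 8 + 2 + 1, 5^11 ≡ 0·0·5: 0·0 = 0, then 0·5 = 0. So 5^11 ≡ 0 (mod 25).
So T(0) = T(5) = 0 while 0 ≠ 5, hence T is not injective.
A non-injective map from the 25-element set ℤ/25ℤ to itself takes at most 24 distinct values, so it cannot be surjective. So T is not surjective.
Since T is not surjective, we determine |image(T)|. Computing x^11 mod 25 for each x (by repeated squaring, reducing mod 25 at every step), the values T(0), T(1), …, T(24) are: 0, 1, 23, 22, 4, 0, 6, 18, 17, 9, 0, 11, 13, 12, 14, 0, 16, 8, 7, 19, 0, 21, 3, 2, 24.
The distinct values are {0, 1, 2, 3, 4, 6, 7, 8, 9, 11, 12, 13, 14, 16, 17, 18, 19, 21, 22, 23, 24}; there are 21 of them.

21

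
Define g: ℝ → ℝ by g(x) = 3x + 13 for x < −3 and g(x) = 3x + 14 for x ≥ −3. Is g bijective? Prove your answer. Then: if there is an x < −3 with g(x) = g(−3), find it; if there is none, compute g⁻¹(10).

Both pieces are strictly increasing (slopes 3 and 3), so each is injective on its own interval.
The left piece maps (−∞, −3) onto (−∞, 4); the right piece maps [−3, ∞) onto [5, ∞).
The images leave a gap (4 has no preimage), so g is not surjective, hence not bijective.
Because the two images are disjoint, no x < −3 has g(x) = g(−3), so we compute g⁻¹(10): 10 lies in [5, ∞), so solve 3x + 14 = 10: x = (10 − 14)/3 = −4/3.

-4/3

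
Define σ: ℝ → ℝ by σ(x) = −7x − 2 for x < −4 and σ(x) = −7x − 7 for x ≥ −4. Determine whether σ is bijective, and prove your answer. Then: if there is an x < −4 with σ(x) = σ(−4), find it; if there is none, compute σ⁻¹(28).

Both pieces are strictly decreasing (slopes −7 and −7), so each is injective on its own interval.
The left piece maps (−∞, −4) onto (26, ∞); the right piece maps [−4, ∞) onto (−∞, 21].
The images leave a gap (26 has no preimage), so σ is not surjective, hence not bijective.
Because the two images are disjoint, no x < −4 has σ(x) = σ(−4), so we compute σ⁻¹(28): 28 lies in (26, ∞), so solve −7x − 2 = 28: x = (28 + 2)/(−7) = −30/7.

-30/7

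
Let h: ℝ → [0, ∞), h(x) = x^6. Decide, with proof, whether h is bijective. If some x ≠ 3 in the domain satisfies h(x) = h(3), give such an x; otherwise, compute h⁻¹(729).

-3

h(3) = 729 = (−3)^6 = h(−3) (since 6 is even), with 3 ≠ −3. So h is not injective, hence not bijective.
For the follow-up, such an x exists: taking x = −3 ∈ ℝ gives h(−3) = 729 = h(3) with −3 ≠ 3.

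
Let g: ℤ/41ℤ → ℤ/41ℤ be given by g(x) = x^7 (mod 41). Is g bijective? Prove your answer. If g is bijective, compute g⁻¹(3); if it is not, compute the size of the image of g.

14

Since 41 is prime, the nonzero elements of ℤ/41ℤ form a cyclic group of order 40.
As gcd(7, 40) = 1, raising to the 7th power is a bijection on this group: if x_1^7 ≡ x_2^7 then (x_1x_2^{−1})^7 = 1, and the only element of order dividing gcd(7, 40) = 1 is 1, so x_1 = x_2.
With g(0) = 0 this makes g injective on all of ℤ/41ℤ, hence bijective (finite equal-size domain and codomain). In particular g is bijective.
Since g is bijective, we find the preimage of 3. The inverse of x ↦ x^7 on (ℤ/41ℤ)^× is x ↦ x^23, because 7·23 = 161 = 4·40 + 1 ≡ 1 (mod 40) and x^{40} = 1 for x ≠ 0 (Fermat). So g⁻¹(3) = 3^23 mod 41.
Repeated squaring mod 41: 3^1 ≡ 3, 3^2 ≡ 3² = 9, 3^4 ≡ 9² = 81 ≡ 40, 3^8 ≡ 40² = 1600 ≡ 1, 3^16 ≡ 1² = 1. Since 23 = 16 + 4 + 2 + 1, 3^23 ≡ 1·40·9·3: 1·40 = 40, then 40·9 = 360 ≡ 32, then 32·3 = 96 ≡ 14. So 3^23 ≡ 14 (mod 41).
Hence g⁻¹(3) = 14.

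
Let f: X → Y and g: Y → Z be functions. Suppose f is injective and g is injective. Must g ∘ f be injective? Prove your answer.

Suppose (g ∘ f)(a) = (g ∘ f)(b), i.e. g(f(a)) = g(f(b)).
Since g is injective, f(a) = f(b). Since f is injective, a = b. Therefore g ∘ f is injective.

injective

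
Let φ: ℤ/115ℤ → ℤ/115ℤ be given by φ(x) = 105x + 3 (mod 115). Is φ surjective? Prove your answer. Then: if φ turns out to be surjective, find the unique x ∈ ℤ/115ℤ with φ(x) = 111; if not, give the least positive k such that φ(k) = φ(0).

23

Since gcd(105, 115) = 5, we have 105x ≡ 0 (mod 5) for all x, so φ(x) ≡ 3 (mod 5).
But 0 ≢ 3 (mod 5), so 0 ∈ ℤ/115ℤ has no preimage. Thus φ is not surjective.
Since φ is not surjective, we find the least positive k with φ(k) = φ(0): this means 105k ≡ 0 (mod 115), i.e. 115 ∣ 105k. Since gcd(105, 115) = 5, dividing through by 5 this holds exactly when 23 ∣ 21k, and as gcd(21, 23) = 1, exactly when 23 ∣ k.
The smallest positive such k is 23.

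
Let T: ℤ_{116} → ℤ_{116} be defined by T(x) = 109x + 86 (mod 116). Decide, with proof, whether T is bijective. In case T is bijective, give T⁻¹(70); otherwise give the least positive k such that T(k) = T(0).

If T(s) = T(t), then 109s ≡ 109t (mod 116). Because gcd(109, 116) = 1, we may cancel 109 to get s ≡ t (mod 116).
We now compute 109⁻¹ mod 116 explicitly. Euclid's algorithm: 116 = 1·109 + 7, 109 = 15·7 + 4, 7 = 1·4 + 3, 4 = 1·3 + 1; back-substituting gives 1 = 33·109 − 31·116, so 109⁻¹ ≡ 33 (mod 116).
For any y ∈ ℤ_{116}, x = 33(y − 86) mod 116 satisfies T(x) = 109·33(y − 86) + 86 ≡ y (since 109·33 ≡ 1 mod 116). So every y has a preimage.
Therefore T is bijective.
Since T is bijective, we find T⁻¹(70): we need 109x ≡ 70 − 86 ≡ 100 (mod 116). Using 109⁻¹ = 33: x ≡ 33·100 = 3300 = 28·116 + 52, so x = 52.
Check: T(52) = 109·52 + 86 = 5754 = 49·116 + 70 ≡ 70 (mod 116).

52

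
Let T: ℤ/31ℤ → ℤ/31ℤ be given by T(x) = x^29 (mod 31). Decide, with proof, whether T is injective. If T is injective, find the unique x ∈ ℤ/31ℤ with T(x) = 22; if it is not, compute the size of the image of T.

24

Since 31 is prime, the nonzero elements of ℤ/31ℤ form a cyclic group of order 30.
As gcd(29, 30) = 1, raising to the 29th power is a bijection on this group: if a^29 ≡ b^29 then (ab^{−1})^29 = 1, and the only element of order dividing gcd(29, 30) = 1 is 1, so a = b.
With T(0) = 0 this makes T injective on all of ℤ/31ℤ, hence bijective (finite equal-size domain and codomain). In particular T is injective.
Since T is injective, we find the preimage of 22. The inverse of x ↦ x^29 on (ℤ/31ℤ)^× is x ↦ x^29, because 29·29 = 841 = 28·30 + 1 ≡ 1 (mod 30) and x^{30} = 1 for x ≠ 0 (Fermat). So T⁻¹(22) = 22^29 mod 31.
Repeated squaring mod 31: 22^1 ≡ 22, 22^2 ≡ 22² = 484 ≡ 19, 22^4 ≡ 19² = 361 ≡ 20, 22^8 ≡ 20² = 400 ≡ 28, 22^16 ≡ 28² = 784 ≡ 9. Since 29 = 16 + 8 + 4 + 1, 22^29 ≡ 9·28·20·22: 9·28 = 252 ≡ 4, then 4·20 = 80 ≡ 18, then 18·22 = 396 ≡ 24. So 22^29 ≡ 24 (mod 31).
Hence T⁻¹(22) = 24.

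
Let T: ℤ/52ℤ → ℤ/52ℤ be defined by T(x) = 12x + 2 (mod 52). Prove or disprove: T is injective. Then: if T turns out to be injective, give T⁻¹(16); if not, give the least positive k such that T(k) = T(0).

We have gcd(12, 52) = 4 > 1. Taking s = 0 and t = 13: T(0) = 2 and T(13) = 12·13 + 2 = 158 ≡ 2 (mod 52).
So T(0) = T(13) while 0 ≠ 13, hence T is not injective.
Since T is not injective, we find the least positive k with T(k) = T(0): this means 12k ≡ 0 (mod 52), i.e. 52 ∣ 12k. Since gcd(12, 52) = 4, dividing through by 4 this holds exactly when 13 ∣ 3k, and as gcd(3, 13) = 1, exactly when 13 ∣ k.
The smallest positive such k is 13.

13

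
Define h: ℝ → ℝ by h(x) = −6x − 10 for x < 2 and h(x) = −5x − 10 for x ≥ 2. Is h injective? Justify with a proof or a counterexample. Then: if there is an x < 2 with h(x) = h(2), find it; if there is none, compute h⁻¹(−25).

Both pieces are strictly decreasing (slopes −6 and −5), so each is injective on its own interval.
The left piece maps (−∞, 2) onto (−22, ∞); the right piece maps [2, ∞) onto (−∞, −20].
These images overlap. In particular h(2) = −20 (right piece), and solving −6x − 10 = −20 on the left piece gives x = 5/3 < 2.
So h(5/3) = h(2) with 5/3 ≠ 2, and h is not injective. This x = 5/3 is the requested value below 2.

5/3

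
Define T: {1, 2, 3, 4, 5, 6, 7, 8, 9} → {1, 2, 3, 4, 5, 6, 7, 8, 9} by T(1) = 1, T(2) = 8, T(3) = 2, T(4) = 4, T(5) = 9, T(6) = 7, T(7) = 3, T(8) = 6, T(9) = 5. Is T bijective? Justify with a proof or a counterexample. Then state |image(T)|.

The values 1, 8, 2, 4, 9, 7, 3, 6, 5 are a permutation of {1, 2, 3, 4, 5, 6, 7, 8, 9}: each element appears exactly once.
So T is injective and surjective, hence bijective.
The image of T is {1, 2, 3, 4, 5, 6, 7, 8, 9}, which has 9 elements.

9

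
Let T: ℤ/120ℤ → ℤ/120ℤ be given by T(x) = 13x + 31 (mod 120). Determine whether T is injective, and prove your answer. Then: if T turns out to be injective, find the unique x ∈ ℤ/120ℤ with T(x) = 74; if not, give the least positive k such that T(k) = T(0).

By definition, T is injective if T(s) = T(t) implies s = t.
If T(s) = T(t), then 13s ≡ 13t (mod 120). Because gcd(13, 120) = 1, we may cancel 13 to get s ≡ t (mod 120).
Hence T is injective.
We now compute 13⁻¹ mod 120 explicitly. Euclid's algorithm: 120 = 9·13 + 3, 13 = 4·3 + 1; back-substituting gives 1 = 37·13 − 4·120, so 13⁻¹ ≡ 37 (mod 120).
Since T is injective, we find T⁻¹(74): we need 13x ≡ 74 − 31 ≡ 43 (mod 120). Using 13⁻¹ = 37: x ≡ 37·43 = 1591 = 13·120 + 31, so x = 31.
Check: T(31) = 13·31 + 31 = 434 = 3·120 + 74 ≡ 74 (mod 120).

31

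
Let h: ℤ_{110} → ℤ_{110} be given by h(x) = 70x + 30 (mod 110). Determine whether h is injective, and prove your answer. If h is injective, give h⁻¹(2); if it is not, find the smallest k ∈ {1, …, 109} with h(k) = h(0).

By definition, h is injective if h(x_1) = h(x_2) implies x_1 = x_2.
We have gcd(70, 110) = 10 > 1. Taking x_1 = 0 and x_2 = 11: h(0) = 30 and h(11) = 70·11 + 30 = 800 ≡ 30 (mod 110).
So h(0) = h(11) while 0 ≠ 11, so h is not injective.
Since h is not injective, we find the least positive k with h(k) = h(0): this means 70k ≡ 0 (mod 110), i.e. 110 ∣ 70k. Since gcd(70, 110) = 10, dividing through by 10 this holds exactly when 11 ∣ 7k, and as gcd(7, 11) = 1, exactly when 11 ∣ k.
The smallest positive such k is 11.

11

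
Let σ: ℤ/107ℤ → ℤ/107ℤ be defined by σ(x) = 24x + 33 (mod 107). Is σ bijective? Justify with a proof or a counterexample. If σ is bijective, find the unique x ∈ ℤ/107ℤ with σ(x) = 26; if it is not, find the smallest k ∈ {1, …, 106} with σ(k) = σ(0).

22

If σ(x_1) = σ(x_2), then 24x_1 ≡ 24x_2 (mod 107). Because gcd(24, 107) = 1, we may cancel 24 to get x_1 ≡ x_2 (mod 107).
We now compute 24⁻¹ mod 107 explicitly. Euclid's algorithm: 107 = 4·24 + 11, 24 = 2·11 + 2, 11 = 5·2 + 1; back-substituting gives 1 = 58·24 − 13·107, so 24⁻¹ ≡ 58 (mod 107).
Then y ↦ 58(y − 33) is a two-sided inverse to σ, so every y ∈ ℤ/107ℤ has a preimage.
Thus σ is bijective.
Since σ is bijective, we find σ⁻¹(26): we need 24x ≡ 26 − 33 ≡ 100 (mod 107). Using 24⁻¹ = 58: x ≡ 58·100 = 5800 = 54·107 + 22, so x = 22.
Check: σ(22) = 24·22 + 33 = 561 = 5·107 + 26 ≡ 26 (mod 107).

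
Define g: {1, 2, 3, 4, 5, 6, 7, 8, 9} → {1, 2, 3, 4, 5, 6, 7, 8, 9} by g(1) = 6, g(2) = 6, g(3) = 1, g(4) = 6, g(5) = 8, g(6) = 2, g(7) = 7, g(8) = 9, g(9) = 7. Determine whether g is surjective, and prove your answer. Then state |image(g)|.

6

No element maps to 3, so g is not surjective.
The image of g is {1, 2, 6, 7, 8, 9}, which has 6 elements.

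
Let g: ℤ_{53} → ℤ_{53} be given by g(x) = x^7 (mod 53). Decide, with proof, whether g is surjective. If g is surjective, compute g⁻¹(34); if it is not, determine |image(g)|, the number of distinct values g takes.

Since 53 is prime, the nonzero elements of ℤ_{53} form a cyclic group of order 52.
As gcd(7, 52) = 1, raising to the 7th power is a bijection on this group: if s^7 ≡ t^7 then (st^{−1})^7 = 1, and the only element of order dividing gcd(7, 52) = 1 is 1, so s = t.
With g(0) = 0 this makes g injective on all of ℤ_{53}, hence bijective (finite equal-size domain and codomain). In particular g is surjective.
Since g is surjective, we find the preimage of 34. The inverse of x ↦ x^7 on (ℤ_{53})^× is x ↦ x^15, because 7·15 = 105 = 2·52 + 1 ≡ 1 (mod 52) and x^{52} = 1 for x ≠ 0 (Fermat). So g⁻¹(34) = 34^15 mod 53.
Repeated squaring mod 53: 34^1 ≡ 34, 34^2 ≡ 34² = 1156 ≡ 43, 34^4 ≡ 43² = 1849 ≡ 47, 34^8 ≡ 47² = 2209 ≡ 36. Since 15 = 8 + 4 + 2 + 1, 34^15 ≡ 36·47·43·34: 36·47 = 1692 ≡ 49, then 49·43 = 2107 ≡ 40, then 40·34 = 1360 ≡ 35. So 34^15 ≡ 35 (mod 53).
Hence g⁻¹(34) = 35.

35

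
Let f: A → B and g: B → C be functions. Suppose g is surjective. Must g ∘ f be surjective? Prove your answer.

not surjective

No. Take A = {1}, B = C = {1, 2, 3, 4, 5}, f(1) = 1, and g = identity (surjective).
Then (g ∘ f)(1) = 1, and 5 ∈ C has no preimage under g ∘ f, so g ∘ f is not surjective.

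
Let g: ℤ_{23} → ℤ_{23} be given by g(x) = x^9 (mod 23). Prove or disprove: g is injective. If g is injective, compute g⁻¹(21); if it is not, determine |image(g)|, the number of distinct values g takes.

14

Since 23 is prime, the nonzero elements of ℤ_{23} form a cyclic group of order 22.
As gcd(9, 22) = 1, raising to the 9th power is a bijection on this group: if a^9 ≡ b^9 then (ab^{−1})^9 = 1, and the only element of order dividing gcd(9, 22) = 1 is 1, so a = b.
With g(0) = 0 this makes g injective on all of ℤ_{23}, hence bijective (finite equal-size domain and codomain). In particular g is injective.
Since g is injective, we find the preimage of 21. The inverse of x ↦ x^9 on (ℤ_{23})^× is x ↦ x^5, because 9·5 = 45 = 2·22 + 1 ≡ 1 (mod 22) and x^{22} = 1 for x ≠ 0 (Fermat). So g⁻¹(21) = 21^5 mod 23.
Repeated squaring mod 23: 21^1 ≡ 21, 21^2 ≡ 21² = 441 ≡ 4, 21^4 ≡ 4² = 16. Since 5 = 4 + 1, 21^5 ≡ 16·21: 16·21 = 336 ≡ 14. So 21^5 ≡ 14 (mod 23).
Hence g⁻¹(21) = 14.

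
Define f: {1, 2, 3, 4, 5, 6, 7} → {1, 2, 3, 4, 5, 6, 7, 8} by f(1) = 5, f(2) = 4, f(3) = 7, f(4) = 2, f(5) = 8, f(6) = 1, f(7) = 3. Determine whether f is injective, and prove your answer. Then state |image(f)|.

The values f(1), …, f(7) are 5, 4, 7, 2, 8, 1, 3 — all distinct.
So f(x_1) = f(x_2) only when x_1 = x_2, and f is injective.
The image of f is {1, 2, 3, 4, 5, 7, 8}, which has 7 elements.

7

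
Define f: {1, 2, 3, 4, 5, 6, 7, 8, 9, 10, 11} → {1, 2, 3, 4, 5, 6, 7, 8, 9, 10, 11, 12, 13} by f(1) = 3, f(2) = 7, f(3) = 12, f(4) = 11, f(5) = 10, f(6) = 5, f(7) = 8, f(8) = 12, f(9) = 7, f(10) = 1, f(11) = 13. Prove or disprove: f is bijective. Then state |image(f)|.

9

f(3) = 12 = f(8) with 3 ≠ 8, so f is not injective, hence not bijective.
The image of f is {1, 3, 5, 7, 8, 10, 11, 12, 13}, which has 9 elements.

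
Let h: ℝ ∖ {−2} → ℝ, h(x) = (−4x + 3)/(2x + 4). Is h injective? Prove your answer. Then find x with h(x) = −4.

Suppose h(u) = h(v). Cross-multiplying: (−4u + 3)(2v + 4) = (−4v + 3)(2u + 4).
Expanding both sides and cancelling the symmetric terms leaves −22·(u − v) = 0. Since −22 ≠ 0, u = v. So h is injective.
Solving h(x) = −4: cross-multiplying gives −4x + 3 = −4(2x + 4), which rearranges to 4x = −19, so x = −19/4.

-19/4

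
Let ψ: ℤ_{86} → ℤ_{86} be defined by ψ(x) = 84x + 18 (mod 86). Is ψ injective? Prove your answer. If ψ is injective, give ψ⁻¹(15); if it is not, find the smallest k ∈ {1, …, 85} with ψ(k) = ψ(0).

43

Recall: ψ is injective if ψ(x_1) = ψ(x_2) implies x_1 = x_2.
We have gcd(84, 86) = 2 > 1. Taking x_1 = 0 and x_2 = 43: ψ(0) = 18 and ψ(43) = 84·43 + 18 = 3630 ≡ 18 (mod 86).
So ψ(0) = ψ(43) while 0 ≠ 43, therefore ψ is not injective.
Since ψ is not injective, we find the least positive k with ψ(k) = ψ(0): this means 84k ≡ 0 (mod 86), i.e. 86 ∣ 84k. Since gcd(84, 86) = 2, dividing through by 2 this holds exactly when 43 ∣ 42k, and as gcd(42, 43) = 1, exactly when 43 ∣ k.
The smallest positive such k is 43.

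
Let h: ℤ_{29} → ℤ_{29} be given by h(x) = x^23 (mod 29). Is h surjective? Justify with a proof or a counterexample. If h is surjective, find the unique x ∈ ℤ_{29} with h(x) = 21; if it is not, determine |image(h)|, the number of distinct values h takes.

26

Since 29 is prime, the nonzero elements of ℤ_{29} form a cyclic group of order 28.
As gcd(23, 28) = 1, raising to the 23rd power is a bijection on this group: if a^23 ≡ b^23 then (ab^{−1})^23 = 1, and the only element of order dividing gcd(23, 28) = 1 is 1, so a = b.
With h(0) = 0 this makes h injective on all of ℤ_{29}, hence bijective (finite equal-size domain and codomain). In particular h is surjective.
Since h is surjective, we find the preimage of 21. The inverse of x ↦ x^23 on (ℤ_{29})^× is x ↦ x^11, because 23·11 = 253 = 9·28 + 1 ≡ 1 (mod 28) and x^{28} = 1 for x ≠ 0 (Fermat). So h⁻¹(21) = 21^11 mod 29.
Repeated squaring mod 29: 21^1 ≡ 21, 21^2 ≡ 21² = 441 ≡ 6, 21^4 ≡ 6² = 36 ≡ 7, 21^8 ≡ 7² = 49 ≡ 20. Since 11 = 8 + 2 + 1, 21^11 ≡ 20·6·21: 20·6 = 120 ≡ 4, then 4·21 = 84 ≡ 26. So 21^11 ≡ 26 (mod 29).
Hence h⁻¹(21) = 26.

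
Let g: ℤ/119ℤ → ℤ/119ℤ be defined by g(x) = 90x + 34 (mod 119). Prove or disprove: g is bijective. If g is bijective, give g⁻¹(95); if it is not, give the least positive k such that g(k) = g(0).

Recall: injectivity means: for all s, t in the domain, g(s) = g(t) implies s = t.
If g(s) = g(t), then 90s ≡ 90t (mod 119). Because gcd(90, 119) = 1, we may cancel 90 to get s ≡ t (mod 119).
We now compute 90⁻¹ mod 119 explicitly. Euclid's algorithm: 119 = 1·90 + 29, 90 = 3·29 + 3, 29 = 9·3 + 2, 3 = 1·2 + 1; back-substituting gives 1 = 41·90 − 31·119, so 90⁻¹ ≡ 41 (mod 119).
Then y ↦ 41(y − 34) is a two-sided inverse to g, so every y ∈ ℤ/119ℤ has a preimage.
So g is bijective.
Since g is bijective, we compute g⁻¹(95): solve 90x + 34 ≡ 95 (mod 119), i.e. 90x ≡ 61 (mod 119).
Multiplying by 90⁻¹ = 41 gives x ≡ 41·61 = 2501 = 21·119 + 2 ≡ 2 (mod 119).
Check: g(2) = 90·2 + 34 = 214 = 1·119 + 95 ≡ 95 (mod 119).

2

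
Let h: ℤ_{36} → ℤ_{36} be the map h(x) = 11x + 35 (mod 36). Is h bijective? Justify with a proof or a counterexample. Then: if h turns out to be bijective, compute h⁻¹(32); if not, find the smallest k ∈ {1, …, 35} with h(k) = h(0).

3

Recall: h is injective when h(u) = h(v) forces u = v.
Suppose h(u) = h(v) in ℤ_{36}. Then 11u + 35 ≡ 11v + 35 (mod 36), thus 11(u − v) ≡ 0 (mod 36).
Since gcd(11, 36) = 1, 11 is invertible modulo 36, hence u − v ≡ 0 (mod 36), i.e. u = v.
We now compute 11⁻¹ mod 36 explicitly. Euclid's algorithm: 36 = 3·11 + 3, 11 = 3·3 + 2, 3 = 1·2 + 1; back-substituting gives 1 = 23·11 − 7·36, so 11⁻¹ ≡ 23 (mod 36).
Then y ↦ 23(y − 35) is a two-sided inverse to h, so every y ∈ ℤ_{36} has a preimage.
So h is bijective.
Since h is bijective, we find h⁻¹(32): we need 11x ≡ 32 − 35 ≡ 33 (mod 36). Using 11⁻¹ = 23: x ≡ 23·33 = 759 = 21·36 + 3, so x = 3.
Check: h(3) = 11·3 + 35 = 68 = 1·36 + 32 ≡ 32 (mod 36).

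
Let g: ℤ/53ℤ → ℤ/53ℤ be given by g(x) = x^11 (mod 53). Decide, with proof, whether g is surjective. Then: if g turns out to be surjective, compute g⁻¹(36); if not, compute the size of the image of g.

44

Since 53 is prime, the nonzero elements of ℤ/53ℤ form a cyclic group of order 52.
As gcd(11, 52) = 1, raising to the 11th power is a bijection on this group: if a^11 ≡ b^11 then (ab^{−1})^11 = 1, and the only element of order dividing gcd(11, 52) = 1 is 1, so a = b.
With g(0) = 0 this makes g injective on all of ℤ/53ℤ, hence bijective (finite equal-size domain and codomain). In particular g is surjective.
Since g is surjective, we find the preimage of 36. The inverse of x ↦ x^11 on (ℤ/53ℤ)^× is x ↦ x^19, because 11·19 = 209 = 4·52 + 1 ≡ 1 (mod 52) and x^{52} = 1 for x ≠ 0 (Fermat). So g⁻¹(36) = 36^19 mod 53.
Repeated squaring mod 53: 36^1 ≡ 36, 36^2 ≡ 36² = 1296 ≡ 24, 36^4 ≡ 24² = 576 ≡ 46, 36^8 ≡ 46² = 2116 ≡ 49, 36^16 ≡ 49² = 2401 ≡ 16. Since 19 = 16 + 2 + 1, 36^19 ≡ 16·24·36: 16·24 = 384 ≡ 13, then 13·36 = 468 ≡ 44. So 36^19 ≡ 44 (mod 53).
Hence g⁻¹(36) = 44.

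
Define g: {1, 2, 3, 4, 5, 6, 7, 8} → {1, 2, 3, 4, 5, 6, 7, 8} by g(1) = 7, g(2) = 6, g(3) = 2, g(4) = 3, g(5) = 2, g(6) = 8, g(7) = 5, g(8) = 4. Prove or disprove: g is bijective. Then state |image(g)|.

g(3) = 2 = g(5) with 3 ≠ 5, so g is not injective, hence not bijective.
The image of g is {2, 3, 4, 5, 6, 7, 8}, which has 7 elements.

7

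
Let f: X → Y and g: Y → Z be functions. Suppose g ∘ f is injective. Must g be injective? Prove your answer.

not injective

No. Take X = {0, 1}, Y = {0, 1, 2, 3}, Z = {0, 1, 2, 3}, f(a) = a for each a ∈ X, and g(b) = 2 if b ∈ {2, 3} else g(b) = b.
Then g ∘ f = f is injective (X ⊂ Y and f is the inclusion), but g(2) = g(3) = 2 with 2 ≠ 3, so g is not injective.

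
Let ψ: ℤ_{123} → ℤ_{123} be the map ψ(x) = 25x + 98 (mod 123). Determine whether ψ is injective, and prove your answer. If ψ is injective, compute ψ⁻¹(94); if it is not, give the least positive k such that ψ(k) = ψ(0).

Recall that ψ is injective if ψ(a) = ψ(b) implies a = b.
If ψ(a) = ψ(b), then 25a ≡ 25b (mod 123). Because gcd(25, 123) = 1, we may cancel 25 to get a ≡ b (mod 123).
Thus ψ is injective.
We now compute 25⁻¹ mod 123 explicitly. Euclid's algorithm: 123 = 4·25 + 23, 25 = 1·23 + 2, 23 = 11·2 + 1; back-substituting gives 1 = 64·25 − 13·123, so 25⁻¹ ≡ 64 (mod 123).
Since ψ is injective, we compute ψ⁻¹(94): solve 25x + 98 ≡ 94 (mod 123), i.e. 25x ≡ 119 (mod 123).
Multiplying by 25⁻¹ = 64 gives x ≡ 64·119 = 7616 = 61·123 + 113 ≡ 113 (mod 123).
Check: ψ(113) = 25·113 + 98 = 2923 = 23·123 + 94 ≡ 94 (mod 123).

113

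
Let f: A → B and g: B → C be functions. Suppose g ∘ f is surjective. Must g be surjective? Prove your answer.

Let c ∈ C. Since g ∘ f is surjective, some a ∈ A has g(f(a)) = c. Then b = f(a) ∈ B satisfies g(b) = c. So g is surjective.

surjective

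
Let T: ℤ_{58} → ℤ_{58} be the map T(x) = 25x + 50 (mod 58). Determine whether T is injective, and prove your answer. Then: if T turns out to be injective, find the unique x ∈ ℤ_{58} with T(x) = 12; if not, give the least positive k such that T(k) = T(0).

24

Recall that T is injective when T(a) = T(b) forces a = b.
Suppose T(a) = T(b) in ℤ_{58}. Then 25a + 50 ≡ 25b + 50 (mod 58), thus 25(a − b) ≡ 0 (mod 58).
Since gcd(25, 58) = 1, 25 is invertible modulo 58, hence a − b ≡ 0 (mod 58), i.e. a = b.
Hence T is injective.
We now compute 25⁻¹ mod 58 explicitly. Euclid's algorithm: 58 = 2·25 + 8, 25 = 3·8 + 1; back-substituting gives 1 = 7·25 − 3·58, so 25⁻¹ ≡ 7 (mod 58).
Since T is injective, we find T⁻¹(12): we need 25x ≡ 12 − 50 ≡ 20 (mod 58). Using 25⁻¹ = 7: x ≡ 7·20 = 140 = 2·58 + 24, so x = 24.
Check: T(24) = 25·24 + 50 = 650 = 11·58 + 12 ≡ 12 (mod 58).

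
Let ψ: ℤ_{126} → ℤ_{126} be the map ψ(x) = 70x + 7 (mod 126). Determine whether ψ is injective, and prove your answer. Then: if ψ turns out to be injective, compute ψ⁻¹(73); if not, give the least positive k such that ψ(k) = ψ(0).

9

Recall: ψ is injective when ψ(s) = ψ(t) forces s = t.
We have gcd(70, 126) = 14 > 1. Taking s = 0 and t = 9: ψ(0) = 7 and ψ(9) = 70·9 + 7 = 637 ≡ 7 (mod 126).
So ψ(0) = ψ(9) while 0 ≠ 9, so ψ is not injective.
Since ψ is not injective, we find the least positive k with ψ(k) = ψ(0): this means 70k ≡ 0 (mod 126), i.e. 126 ∣ 70k. Since gcd(70, 126) = 14, dividing through by 14 this holds exactly when 9 ∣ 5k, and as gcd(5, 9) = 1, exactly when 9 ∣ k.
The smallest positive such k is 9.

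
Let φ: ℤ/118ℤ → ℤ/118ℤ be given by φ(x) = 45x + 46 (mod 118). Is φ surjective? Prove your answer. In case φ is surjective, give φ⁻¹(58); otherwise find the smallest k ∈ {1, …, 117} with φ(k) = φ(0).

16

Since gcd(45, 118) = 1, 45 is invertible modulo 118. Euclid's algorithm: 118 = 2·45 + 28, 45 = 1·28 + 17, 28 = 1·17 + 11, 17 = 1·11 + 6, 11 = 1·6 + 5, 6 = 1·5 + 1; back-substituting gives 1 = 21·45 − 8·118, so 45⁻¹ ≡ 21 (mod 118).
For any y ∈ ℤ/118ℤ, x = 21(y − 46) mod 118 satisfies φ(x) = 45·21(y − 46) + 46 ≡ y (since 45·21 ≡ 1 mod 118). So every y has a preimage.
Thus φ is surjective.
Since φ is surjective, we compute φ⁻¹(58): solve 45x + 46 ≡ 58 (mod 118), i.e. 45x ≡ 12 (mod 118).
Multiplying by 45⁻¹ = 21 gives x ≡ 21·12 = 252 = 2·118 + 16 ≡ 16 (mod 118).
Check: φ(16) = 45·16 + 46 = 766 = 6·118 + 58 ≡ 58 (mod 118).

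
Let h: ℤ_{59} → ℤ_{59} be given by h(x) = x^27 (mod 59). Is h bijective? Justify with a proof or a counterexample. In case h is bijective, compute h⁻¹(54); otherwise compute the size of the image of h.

37

Since 59 is prime, the nonzero elements of ℤ_{59} form a cyclic group of order 58.
As gcd(27, 58) = 1, raising to the 27th power is a bijection on this group: if a^27 ≡ b^27 then (ab^{−1})^27 = 1, and the only element of order dividing gcd(27, 58) = 1 is 1, so a = b.
With h(0) = 0 this makes h injective on all of ℤ_{59}, hence bijective (finite equal-size domain and codomain). In particular h is bijective.
Since h is bijective, we find the preimage of 54. The inverse of x ↦ x^27 on (ℤ_{59})^× is x ↦ x^43, because 27·43 = 1161 = 20·58 + 1 ≡ 1 (mod 58) and x^{58} = 1 for x ≠ 0 (Fermat). So h⁻¹(54) = 54^43 mod 59.
Repeated squaring mod 59: 54^1 ≡ 54, 54^2 ≡ 54² = 2916 ≡ 25, 54^4 ≡ 25² = 625 ≡ 35, 54^8 ≡ 35² = 1225 ≡ 45, 54^16 ≡ 45² = 2025 ≡ 19, 54^32 ≡ 19² = 361 ≡ 7. Since 43 = 32 + 8 + 2 + 1, 54^43 ≡ 7·45·25·54: 7·45 = 315 ≡ 20, then 20·25 = 500 ≡ 28, then 28·54 = 1512 ≡ 37. So 54^43 ≡ 37 (mod 59).
Hence h⁻¹(54) = 37.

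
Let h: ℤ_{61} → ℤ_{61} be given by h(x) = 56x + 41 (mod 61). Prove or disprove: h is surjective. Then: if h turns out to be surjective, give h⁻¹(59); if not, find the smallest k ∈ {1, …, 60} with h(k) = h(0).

Since gcd(56, 61) = 1, 56 is invertible modulo 61. Euclid's algorithm: 61 = 1·56 + 5, 56 = 11·5 + 1; back-substituting gives 1 = 12·56 − 11·61, so 56⁻¹ ≡ 12 (mod 61).
Then y ↦ 12(y − 41) is a two-sided inverse to h, so every y ∈ ℤ_{61} has a preimage.
Thus h is surjective.
Since h is surjective, we compute h⁻¹(59): solve 56x + 41 ≡ 59 (mod 61), i.e. 56x ≡ 18 (mod 61).
Multiplying by 56⁻¹ = 12 gives x ≡ 12·18 = 216 = 3·61 + 33 ≡ 33 (mod 61).
Check: h(33) = 56·33 + 41 = 1889 = 30·61 + 59 ≡ 59 (mod 61).

33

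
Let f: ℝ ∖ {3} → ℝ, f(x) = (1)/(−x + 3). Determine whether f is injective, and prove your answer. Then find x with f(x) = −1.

4

Suppose f(u) = f(v). Cross-multiplying: (1)(−v + 3) = (1)(−u + 3).
Expanding both sides and cancelling the symmetric terms leaves 1·(u − v) = 0. Since 1 ≠ 0, u = v. Therefore f is injective.
Solving f(x) = −1: cross-multiplying gives 1 = −1(−x + 3), which rearranges to −1x = −4, so x = 4.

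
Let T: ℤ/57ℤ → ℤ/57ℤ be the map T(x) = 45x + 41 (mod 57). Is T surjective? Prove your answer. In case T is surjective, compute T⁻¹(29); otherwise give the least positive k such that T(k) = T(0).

Since gcd(45, 57) = 3, we have 45x ≡ 0 (mod 3) for all x, so T(x) ≡ 2 (mod 3).
But 0 ≢ 2 (mod 3), so 0 ∈ ℤ/57ℤ has no preimage. So T is not surjective.
Since T is not surjective, we find the least positive k with T(k) = T(0): this means 45k ≡ 0 (mod 57), i.e. 57 ∣ 45k. Since gcd(45, 57) = 3, dividing through by 3 this holds exactly when 19 ∣ 15k, and as gcd(15, 19) = 1, exactly when 19 ∣ k.
The smallest positive such k is 19.

19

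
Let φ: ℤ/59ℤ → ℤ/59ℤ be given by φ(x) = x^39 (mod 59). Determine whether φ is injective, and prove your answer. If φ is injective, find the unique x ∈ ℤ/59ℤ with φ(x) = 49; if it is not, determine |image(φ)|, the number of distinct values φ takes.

Since 59 is prime, the nonzero elements of ℤ/59ℤ form a cyclic group of order 58.
As gcd(39, 58) = 1, raising to the 39th power is a bijection on this group: if s^39 ≡ t^39 then (st^{−1})^39 = 1, and the only element of order dividing gcd(39, 58) = 1 is 1, so s = t.
With φ(0) = 0 this makes φ injective on all of ℤ/59ℤ, hence bijective (finite equal-size domain and codomain). In particular φ is injective.
Since φ is injective, we find the preimage of 49. The inverse of x ↦ x^39 on (ℤ/59ℤ)^× is x ↦ x^3, because 39·3 = 117 = 2·58 + 1 ≡ 1 (mod 58) and x^{58} = 1 for x ≠ 0 (Fermat). So φ⁻¹(49) = 49^3 mod 59.
Repeated squaring mod 59: 49^1 ≡ 49, 49^2 ≡ 49² = 2401 ≡ 41. Since 3 = 2 + 1, 49^3 ≡ 41·49: 41·49 = 2009 ≡ 3. So 49^3 ≡ 3 (mod 59).
Hence φ⁻¹(49) = 3.

3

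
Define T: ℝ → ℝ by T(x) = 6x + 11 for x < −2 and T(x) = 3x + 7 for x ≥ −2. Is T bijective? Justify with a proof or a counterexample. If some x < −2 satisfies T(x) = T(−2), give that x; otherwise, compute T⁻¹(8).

Both pieces are strictly increasing (slopes 6 and 3), so each is injective on its own interval.
The left piece maps (−∞, −2) onto (−∞, −1); the right piece maps [−2, ∞) onto [1, ∞).
The images leave a gap (−1 has no preimage), so T is not surjective, hence not bijective.
Because the two images are disjoint, no x < −2 has T(x) = T(−2), so we compute T⁻¹(8): 8 lies in [1, ∞), so solve 3x + 7 = 8: x = (8 − 7)/3 = 1/3.

1/3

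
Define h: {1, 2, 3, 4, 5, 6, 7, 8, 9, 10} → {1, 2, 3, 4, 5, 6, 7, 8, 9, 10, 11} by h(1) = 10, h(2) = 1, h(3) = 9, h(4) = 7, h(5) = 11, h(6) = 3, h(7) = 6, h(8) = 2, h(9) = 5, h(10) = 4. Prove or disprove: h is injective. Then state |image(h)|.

10

The values h(1), …, h(10) are 10, 1, 9, 7, 11, 3, 6, 2, 5, 4 — all distinct.
So h(a) = h(b) only when a = b, and h is injective.
The image of h is {1, 2, 3, 4, 5, 6, 7, 9, 10, 11}, which has 10 elements.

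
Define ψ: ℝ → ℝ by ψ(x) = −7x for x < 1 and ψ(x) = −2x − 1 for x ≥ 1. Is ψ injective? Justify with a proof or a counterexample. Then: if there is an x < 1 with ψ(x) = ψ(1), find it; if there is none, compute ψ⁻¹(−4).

Both pieces are strictly decreasing (slopes −7 and −2), so each is injective on its own interval.
The left piece maps (−∞, 1) onto (−7, ∞); the right piece maps [1, ∞) onto (−∞, −3].
These images overlap. In particular ψ(1) = −3 (right piece), and solving −7x = −3 on the left piece gives x = 3/7 < 1.
So ψ(3/7) = ψ(1) with 3/7 ≠ 1, and ψ is not injective. This x = 3/7 is the requested value below 1.

3/7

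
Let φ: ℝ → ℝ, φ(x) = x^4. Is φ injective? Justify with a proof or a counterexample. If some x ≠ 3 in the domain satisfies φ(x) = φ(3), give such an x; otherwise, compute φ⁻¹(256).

-3

φ(3) = 81 = (−3)^4 = φ(−3) (since 4 is even), with 3 ≠ −3. So φ is not injective.
For the follow-up, such an x exists: taking x = −3 ∈ ℝ gives φ(−3) = 81 = φ(3) with −3 ≠ 3.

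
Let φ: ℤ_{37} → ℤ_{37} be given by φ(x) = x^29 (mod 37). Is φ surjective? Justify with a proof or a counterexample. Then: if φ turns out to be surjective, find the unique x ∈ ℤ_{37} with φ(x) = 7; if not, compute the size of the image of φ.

Since 37 is prime, the nonzero elements of ℤ_{37} form a cyclic group of order 36.
As gcd(29, 36) = 1, raising to the 29th power is a bijection on this group: if a^29 ≡ b^29 then (ab^{−1})^29 = 1, and the only element of order dividing gcd(29, 36) = 1 is 1, so a = b.
With φ(0) = 0 this makes φ injective on all of ℤ_{37}, hence bijective (finite equal-size domain and codomain). In particular φ is surjective.
Since φ is surjective, we find the preimage of 7. The inverse of x ↦ x^29 on (ℤ_{37})^× is x ↦ x^5, because 29·5 = 145 = 4·36 + 1 ≡ 1 (mod 36) and x^{36} = 1 for x ≠ 0 (Fermat). So φ⁻¹(7) = 7^5 mod 37.
Repeated squaring mod 37: 7^1 ≡ 7, 7^2 ≡ 7² = 49 ≡ 12, 7^4 ≡ 12² = 144 ≡ 33. Since 5 = 4 + 1, 7^5 ≡ 33·7: 33·7 = 231 ≡ 9. So 7^5 ≡ 9 (mod 37).
Hence φ⁻¹(7) = 9.

9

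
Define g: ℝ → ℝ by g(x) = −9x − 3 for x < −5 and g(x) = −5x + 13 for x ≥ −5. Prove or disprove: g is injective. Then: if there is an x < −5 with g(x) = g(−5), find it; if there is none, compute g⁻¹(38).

Both pieces are strictly decreasing (slopes −9 and −5), so each is injective on its own interval.
The left piece maps (−∞, −5) onto (42, ∞); the right piece maps [−5, ∞) onto (−∞, 38].
These images are disjoint, so no value is attained by both pieces. So g is injective.
Because the two images are disjoint, no x < −5 has g(x) = g(−5), so we compute g⁻¹(38): 38 lies in (−∞, 38], so solve −5x + 13 = 38: x = (38 − 13)/(−5) = −5.

-5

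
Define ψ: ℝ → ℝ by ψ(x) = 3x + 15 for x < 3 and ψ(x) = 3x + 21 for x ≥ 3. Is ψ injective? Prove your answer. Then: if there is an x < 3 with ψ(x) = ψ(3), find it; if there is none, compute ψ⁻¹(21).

2

Both pieces are strictly increasing (slopes 3 and 3), so each is injective on its own interval.
The left piece maps (−∞, 3) onto (−∞, 24); the right piece maps [3, ∞) onto [30, ∞).
These images are disjoint, so no value is attained by both pieces. So ψ is injective.
Because the two images are disjoint, no x < 3 has ψ(x) = ψ(3), so we compute ψ⁻¹(21): 21 lies in (−∞, 24), so solve 3x + 15 = 21: x = (21 − 15)/3 = 2.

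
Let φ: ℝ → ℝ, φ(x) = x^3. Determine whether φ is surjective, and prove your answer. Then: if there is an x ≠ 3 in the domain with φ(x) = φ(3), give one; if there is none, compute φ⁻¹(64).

For any y ∈ ℝ, x = y^{1/3} ∈ ℝ gives φ(x) = y, so φ is surjective.
Since x ↦ x^3 is strictly increasing on ℝ, it is injective there, so no x ≠ 3 in the domain has φ(x) = φ(3). We therefore compute φ⁻¹(64) = 64^{1/3} = 4 (indeed 4^3 = 64).

4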